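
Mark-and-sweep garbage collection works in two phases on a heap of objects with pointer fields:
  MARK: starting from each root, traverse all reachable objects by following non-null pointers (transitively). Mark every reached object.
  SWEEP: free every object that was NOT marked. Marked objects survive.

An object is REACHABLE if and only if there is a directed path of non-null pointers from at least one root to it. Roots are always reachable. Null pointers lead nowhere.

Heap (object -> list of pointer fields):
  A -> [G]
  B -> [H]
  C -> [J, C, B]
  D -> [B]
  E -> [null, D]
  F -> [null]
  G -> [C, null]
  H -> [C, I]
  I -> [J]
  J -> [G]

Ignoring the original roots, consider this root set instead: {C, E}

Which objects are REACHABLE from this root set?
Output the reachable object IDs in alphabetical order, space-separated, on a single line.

Answer: B C D E G H I J

Derivation:
Roots: C E
Mark C: refs=J C B, marked=C
Mark E: refs=null D, marked=C E
Mark J: refs=G, marked=C E J
Mark B: refs=H, marked=B C E J
Mark D: refs=B, marked=B C D E J
Mark G: refs=C null, marked=B C D E G J
Mark H: refs=C I, marked=B C D E G H J
Mark I: refs=J, marked=B C D E G H I J
Unmarked (collected): A F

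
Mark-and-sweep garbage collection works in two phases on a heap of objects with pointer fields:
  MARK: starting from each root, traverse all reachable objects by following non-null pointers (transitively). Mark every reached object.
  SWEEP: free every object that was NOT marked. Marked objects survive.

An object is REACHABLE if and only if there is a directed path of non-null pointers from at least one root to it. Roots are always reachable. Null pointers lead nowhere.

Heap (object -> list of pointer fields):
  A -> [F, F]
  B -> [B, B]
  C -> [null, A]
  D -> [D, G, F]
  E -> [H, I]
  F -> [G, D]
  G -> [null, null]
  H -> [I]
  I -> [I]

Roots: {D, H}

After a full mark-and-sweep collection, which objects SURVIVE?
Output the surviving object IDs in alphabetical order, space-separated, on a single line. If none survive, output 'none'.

Roots: D H
Mark D: refs=D G F, marked=D
Mark H: refs=I, marked=D H
Mark G: refs=null null, marked=D G H
Mark F: refs=G D, marked=D F G H
Mark I: refs=I, marked=D F G H I
Unmarked (collected): A B C E

Answer: D F G H I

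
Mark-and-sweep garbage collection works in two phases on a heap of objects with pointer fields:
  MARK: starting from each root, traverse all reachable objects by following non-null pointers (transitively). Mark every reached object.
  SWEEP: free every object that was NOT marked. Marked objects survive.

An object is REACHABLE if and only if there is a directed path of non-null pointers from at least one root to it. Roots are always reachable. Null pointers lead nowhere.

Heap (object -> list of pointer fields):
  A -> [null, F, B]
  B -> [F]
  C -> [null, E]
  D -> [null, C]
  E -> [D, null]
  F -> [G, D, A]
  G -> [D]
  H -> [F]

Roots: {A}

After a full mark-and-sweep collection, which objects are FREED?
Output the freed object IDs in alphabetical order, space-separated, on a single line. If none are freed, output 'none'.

Roots: A
Mark A: refs=null F B, marked=A
Mark F: refs=G D A, marked=A F
Mark B: refs=F, marked=A B F
Mark G: refs=D, marked=A B F G
Mark D: refs=null C, marked=A B D F G
Mark C: refs=null E, marked=A B C D F G
Mark E: refs=D null, marked=A B C D E F G
Unmarked (collected): H

Answer: H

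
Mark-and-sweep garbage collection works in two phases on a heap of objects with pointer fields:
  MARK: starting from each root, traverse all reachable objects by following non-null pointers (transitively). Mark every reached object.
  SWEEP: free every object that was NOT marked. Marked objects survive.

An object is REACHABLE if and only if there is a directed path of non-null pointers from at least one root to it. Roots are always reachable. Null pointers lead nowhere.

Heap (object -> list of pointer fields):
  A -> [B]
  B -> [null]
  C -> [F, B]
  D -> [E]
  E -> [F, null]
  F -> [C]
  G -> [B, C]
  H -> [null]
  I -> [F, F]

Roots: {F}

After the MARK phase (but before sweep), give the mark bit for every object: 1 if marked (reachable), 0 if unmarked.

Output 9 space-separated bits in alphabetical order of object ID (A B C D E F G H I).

Roots: F
Mark F: refs=C, marked=F
Mark C: refs=F B, marked=C F
Mark B: refs=null, marked=B C F
Unmarked (collected): A D E G H I

Answer: 0 1 1 0 0 1 0 0 0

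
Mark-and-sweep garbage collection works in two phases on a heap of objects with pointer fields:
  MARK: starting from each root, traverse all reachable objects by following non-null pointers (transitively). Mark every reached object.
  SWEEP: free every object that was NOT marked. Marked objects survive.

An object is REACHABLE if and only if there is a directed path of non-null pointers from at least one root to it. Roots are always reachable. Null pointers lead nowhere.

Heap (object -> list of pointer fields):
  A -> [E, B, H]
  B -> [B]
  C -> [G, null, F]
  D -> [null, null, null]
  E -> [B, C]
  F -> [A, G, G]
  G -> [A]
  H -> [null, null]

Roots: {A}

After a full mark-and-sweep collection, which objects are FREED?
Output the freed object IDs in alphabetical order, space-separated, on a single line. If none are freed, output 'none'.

Roots: A
Mark A: refs=E B H, marked=A
Mark E: refs=B C, marked=A E
Mark B: refs=B, marked=A B E
Mark H: refs=null null, marked=A B E H
Mark C: refs=G null F, marked=A B C E H
Mark G: refs=A, marked=A B C E G H
Mark F: refs=A G G, marked=A B C E F G H
Unmarked (collected): D

Answer: D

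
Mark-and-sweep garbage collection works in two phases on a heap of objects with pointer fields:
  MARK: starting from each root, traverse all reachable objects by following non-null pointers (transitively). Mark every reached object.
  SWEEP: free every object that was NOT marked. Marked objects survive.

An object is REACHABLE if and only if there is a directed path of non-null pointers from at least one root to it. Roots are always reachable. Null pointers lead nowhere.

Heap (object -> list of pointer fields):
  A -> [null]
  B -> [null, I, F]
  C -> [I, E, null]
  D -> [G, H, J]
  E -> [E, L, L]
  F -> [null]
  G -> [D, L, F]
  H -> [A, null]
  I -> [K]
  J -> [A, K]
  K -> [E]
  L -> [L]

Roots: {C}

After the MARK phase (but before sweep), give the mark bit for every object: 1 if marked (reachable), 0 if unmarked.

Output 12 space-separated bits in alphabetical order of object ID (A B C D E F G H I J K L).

Roots: C
Mark C: refs=I E null, marked=C
Mark I: refs=K, marked=C I
Mark E: refs=E L L, marked=C E I
Mark K: refs=E, marked=C E I K
Mark L: refs=L, marked=C E I K L
Unmarked (collected): A B D F G H J

Answer: 0 0 1 0 1 0 0 0 1 0 1 1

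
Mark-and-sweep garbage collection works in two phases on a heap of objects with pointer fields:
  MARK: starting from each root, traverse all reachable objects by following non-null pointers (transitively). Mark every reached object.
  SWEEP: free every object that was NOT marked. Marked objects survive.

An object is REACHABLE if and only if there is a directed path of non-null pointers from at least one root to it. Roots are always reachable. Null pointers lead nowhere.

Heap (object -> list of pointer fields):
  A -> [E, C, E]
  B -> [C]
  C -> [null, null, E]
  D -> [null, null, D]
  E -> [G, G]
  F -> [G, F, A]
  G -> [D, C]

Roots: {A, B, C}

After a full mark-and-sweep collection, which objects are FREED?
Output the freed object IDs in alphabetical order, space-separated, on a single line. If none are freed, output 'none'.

Roots: A B C
Mark A: refs=E C E, marked=A
Mark B: refs=C, marked=A B
Mark C: refs=null null E, marked=A B C
Mark E: refs=G G, marked=A B C E
Mark G: refs=D C, marked=A B C E G
Mark D: refs=null null D, marked=A B C D E G
Unmarked (collected): F

Answer: F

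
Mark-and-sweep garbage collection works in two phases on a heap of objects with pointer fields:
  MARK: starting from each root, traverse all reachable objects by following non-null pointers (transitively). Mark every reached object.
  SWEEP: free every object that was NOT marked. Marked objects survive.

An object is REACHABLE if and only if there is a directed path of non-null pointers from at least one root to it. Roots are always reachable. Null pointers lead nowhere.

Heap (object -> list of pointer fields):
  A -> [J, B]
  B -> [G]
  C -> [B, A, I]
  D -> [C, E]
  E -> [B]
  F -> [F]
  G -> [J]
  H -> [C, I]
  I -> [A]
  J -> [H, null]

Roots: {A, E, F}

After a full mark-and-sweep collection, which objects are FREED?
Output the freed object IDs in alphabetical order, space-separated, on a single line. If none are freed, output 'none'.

Roots: A E F
Mark A: refs=J B, marked=A
Mark E: refs=B, marked=A E
Mark F: refs=F, marked=A E F
Mark J: refs=H null, marked=A E F J
Mark B: refs=G, marked=A B E F J
Mark H: refs=C I, marked=A B E F H J
Mark G: refs=J, marked=A B E F G H J
Mark C: refs=B A I, marked=A B C E F G H J
Mark I: refs=A, marked=A B C E F G H I J
Unmarked (collected): D

Answer: D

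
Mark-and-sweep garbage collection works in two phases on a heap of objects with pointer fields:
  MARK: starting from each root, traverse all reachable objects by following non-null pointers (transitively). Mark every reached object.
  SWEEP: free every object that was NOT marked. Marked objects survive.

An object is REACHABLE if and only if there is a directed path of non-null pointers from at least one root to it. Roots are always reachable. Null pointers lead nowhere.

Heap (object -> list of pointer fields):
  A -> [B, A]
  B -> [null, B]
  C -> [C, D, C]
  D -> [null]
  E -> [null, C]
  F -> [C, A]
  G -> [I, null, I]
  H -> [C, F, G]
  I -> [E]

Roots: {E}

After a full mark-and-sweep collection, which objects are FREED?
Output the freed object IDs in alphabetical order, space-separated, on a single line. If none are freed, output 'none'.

Answer: A B F G H I

Derivation:
Roots: E
Mark E: refs=null C, marked=E
Mark C: refs=C D C, marked=C E
Mark D: refs=null, marked=C D E
Unmarked (collected): A B F G H I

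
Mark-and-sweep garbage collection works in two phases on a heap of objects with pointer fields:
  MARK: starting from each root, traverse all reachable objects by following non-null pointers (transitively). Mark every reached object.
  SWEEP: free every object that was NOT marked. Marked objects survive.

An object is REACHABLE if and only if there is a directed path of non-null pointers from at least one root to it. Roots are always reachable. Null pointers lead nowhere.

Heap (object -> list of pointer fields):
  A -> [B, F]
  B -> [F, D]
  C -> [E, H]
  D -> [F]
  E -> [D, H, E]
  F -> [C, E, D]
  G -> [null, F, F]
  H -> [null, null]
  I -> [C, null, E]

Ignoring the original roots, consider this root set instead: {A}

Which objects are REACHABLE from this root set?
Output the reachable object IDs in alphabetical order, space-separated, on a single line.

Roots: A
Mark A: refs=B F, marked=A
Mark B: refs=F D, marked=A B
Mark F: refs=C E D, marked=A B F
Mark D: refs=F, marked=A B D F
Mark C: refs=E H, marked=A B C D F
Mark E: refs=D H E, marked=A B C D E F
Mark H: refs=null null, marked=A B C D E F H
Unmarked (collected): G I

Answer: A B C D E F H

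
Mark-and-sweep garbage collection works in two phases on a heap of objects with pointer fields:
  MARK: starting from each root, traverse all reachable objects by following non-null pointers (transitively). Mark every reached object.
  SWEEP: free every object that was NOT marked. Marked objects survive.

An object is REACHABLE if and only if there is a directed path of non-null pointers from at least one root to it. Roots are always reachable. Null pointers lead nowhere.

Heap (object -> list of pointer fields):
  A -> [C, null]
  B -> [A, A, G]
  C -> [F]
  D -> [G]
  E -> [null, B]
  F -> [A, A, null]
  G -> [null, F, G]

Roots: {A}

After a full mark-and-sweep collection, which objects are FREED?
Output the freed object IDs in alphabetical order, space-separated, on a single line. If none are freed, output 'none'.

Answer: B D E G

Derivation:
Roots: A
Mark A: refs=C null, marked=A
Mark C: refs=F, marked=A C
Mark F: refs=A A null, marked=A C F
Unmarked (collected): B D E G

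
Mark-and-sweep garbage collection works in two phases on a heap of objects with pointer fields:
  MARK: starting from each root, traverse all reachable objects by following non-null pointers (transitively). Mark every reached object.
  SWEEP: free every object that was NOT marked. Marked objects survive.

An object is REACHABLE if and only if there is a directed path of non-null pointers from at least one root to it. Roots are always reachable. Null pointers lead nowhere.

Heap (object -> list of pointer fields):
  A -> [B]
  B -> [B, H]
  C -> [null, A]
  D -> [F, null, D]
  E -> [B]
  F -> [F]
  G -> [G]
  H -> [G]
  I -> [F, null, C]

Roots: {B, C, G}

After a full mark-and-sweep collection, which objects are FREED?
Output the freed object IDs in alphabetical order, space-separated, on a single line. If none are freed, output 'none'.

Roots: B C G
Mark B: refs=B H, marked=B
Mark C: refs=null A, marked=B C
Mark G: refs=G, marked=B C G
Mark H: refs=G, marked=B C G H
Mark A: refs=B, marked=A B C G H
Unmarked (collected): D E F I

Answer: D E F I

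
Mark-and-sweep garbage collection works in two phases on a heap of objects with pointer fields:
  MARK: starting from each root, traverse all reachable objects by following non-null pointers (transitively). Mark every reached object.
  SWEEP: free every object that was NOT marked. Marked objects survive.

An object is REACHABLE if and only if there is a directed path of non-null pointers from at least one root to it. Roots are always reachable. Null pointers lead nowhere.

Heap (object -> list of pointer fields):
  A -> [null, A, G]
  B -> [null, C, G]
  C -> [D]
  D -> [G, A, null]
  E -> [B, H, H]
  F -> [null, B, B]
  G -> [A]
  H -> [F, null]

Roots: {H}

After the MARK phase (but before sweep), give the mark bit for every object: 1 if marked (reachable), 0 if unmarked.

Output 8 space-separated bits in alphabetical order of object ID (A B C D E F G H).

Answer: 1 1 1 1 0 1 1 1

Derivation:
Roots: H
Mark H: refs=F null, marked=H
Mark F: refs=null B B, marked=F H
Mark B: refs=null C G, marked=B F H
Mark C: refs=D, marked=B C F H
Mark G: refs=A, marked=B C F G H
Mark D: refs=G A null, marked=B C D F G H
Mark A: refs=null A G, marked=A B C D F G H
Unmarked (collected): E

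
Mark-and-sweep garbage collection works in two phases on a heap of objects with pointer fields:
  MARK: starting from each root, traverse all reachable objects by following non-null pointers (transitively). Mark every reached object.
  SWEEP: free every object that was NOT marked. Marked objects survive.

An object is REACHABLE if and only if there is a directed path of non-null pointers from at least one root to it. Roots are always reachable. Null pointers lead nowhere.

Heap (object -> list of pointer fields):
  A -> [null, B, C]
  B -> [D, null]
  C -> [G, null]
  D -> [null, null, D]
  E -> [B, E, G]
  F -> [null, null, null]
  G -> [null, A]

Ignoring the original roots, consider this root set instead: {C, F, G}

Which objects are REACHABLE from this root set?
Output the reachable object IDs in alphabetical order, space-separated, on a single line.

Answer: A B C D F G

Derivation:
Roots: C F G
Mark C: refs=G null, marked=C
Mark F: refs=null null null, marked=C F
Mark G: refs=null A, marked=C F G
Mark A: refs=null B C, marked=A C F G
Mark B: refs=D null, marked=A B C F G
Mark D: refs=null null D, marked=A B C D F G
Unmarked (collected): E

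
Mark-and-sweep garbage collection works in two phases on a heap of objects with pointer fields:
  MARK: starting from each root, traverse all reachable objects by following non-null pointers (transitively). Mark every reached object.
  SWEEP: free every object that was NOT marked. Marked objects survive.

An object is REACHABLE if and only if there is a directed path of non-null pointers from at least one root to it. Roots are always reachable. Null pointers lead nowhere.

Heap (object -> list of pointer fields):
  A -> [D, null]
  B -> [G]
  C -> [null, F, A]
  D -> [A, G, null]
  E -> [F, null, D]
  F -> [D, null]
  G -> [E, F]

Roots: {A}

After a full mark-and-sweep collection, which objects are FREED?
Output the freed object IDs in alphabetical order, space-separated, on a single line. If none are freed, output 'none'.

Answer: B C

Derivation:
Roots: A
Mark A: refs=D null, marked=A
Mark D: refs=A G null, marked=A D
Mark G: refs=E F, marked=A D G
Mark E: refs=F null D, marked=A D E G
Mark F: refs=D null, marked=A D E F G
Unmarked (collected): B C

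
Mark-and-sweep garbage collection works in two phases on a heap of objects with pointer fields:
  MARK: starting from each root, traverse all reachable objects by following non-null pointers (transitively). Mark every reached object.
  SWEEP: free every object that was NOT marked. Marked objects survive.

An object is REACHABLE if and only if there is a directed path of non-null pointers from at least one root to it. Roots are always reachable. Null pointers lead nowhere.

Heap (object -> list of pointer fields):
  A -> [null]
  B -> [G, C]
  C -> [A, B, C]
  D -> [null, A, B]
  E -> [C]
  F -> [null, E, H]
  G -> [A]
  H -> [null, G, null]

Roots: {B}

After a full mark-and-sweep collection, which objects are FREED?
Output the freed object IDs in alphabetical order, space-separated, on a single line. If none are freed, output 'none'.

Roots: B
Mark B: refs=G C, marked=B
Mark G: refs=A, marked=B G
Mark C: refs=A B C, marked=B C G
Mark A: refs=null, marked=A B C G
Unmarked (collected): D E F H

Answer: D E F H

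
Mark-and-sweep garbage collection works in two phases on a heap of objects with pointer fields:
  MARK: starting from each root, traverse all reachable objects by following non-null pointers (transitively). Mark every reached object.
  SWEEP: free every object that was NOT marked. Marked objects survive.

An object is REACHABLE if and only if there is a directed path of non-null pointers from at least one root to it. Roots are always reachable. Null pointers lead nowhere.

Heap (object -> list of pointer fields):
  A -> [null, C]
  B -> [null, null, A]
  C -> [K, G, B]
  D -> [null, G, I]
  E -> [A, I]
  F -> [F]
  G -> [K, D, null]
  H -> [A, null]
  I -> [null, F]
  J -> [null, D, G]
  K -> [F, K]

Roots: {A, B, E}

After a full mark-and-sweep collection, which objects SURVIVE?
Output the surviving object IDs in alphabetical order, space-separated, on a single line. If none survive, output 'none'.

Roots: A B E
Mark A: refs=null C, marked=A
Mark B: refs=null null A, marked=A B
Mark E: refs=A I, marked=A B E
Mark C: refs=K G B, marked=A B C E
Mark I: refs=null F, marked=A B C E I
Mark K: refs=F K, marked=A B C E I K
Mark G: refs=K D null, marked=A B C E G I K
Mark F: refs=F, marked=A B C E F G I K
Mark D: refs=null G I, marked=A B C D E F G I K
Unmarked (collected): H J

Answer: A B C D E F G I K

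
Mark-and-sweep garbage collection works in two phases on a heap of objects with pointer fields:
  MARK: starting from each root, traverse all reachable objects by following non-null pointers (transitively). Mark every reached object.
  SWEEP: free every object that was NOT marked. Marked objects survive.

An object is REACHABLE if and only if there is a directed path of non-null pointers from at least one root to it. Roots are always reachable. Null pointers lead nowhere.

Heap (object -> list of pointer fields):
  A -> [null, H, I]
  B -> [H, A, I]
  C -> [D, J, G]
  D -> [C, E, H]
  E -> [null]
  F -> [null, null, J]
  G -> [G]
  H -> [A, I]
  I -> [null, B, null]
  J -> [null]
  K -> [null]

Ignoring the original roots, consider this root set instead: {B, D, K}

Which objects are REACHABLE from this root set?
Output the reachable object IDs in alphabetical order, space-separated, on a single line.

Roots: B D K
Mark B: refs=H A I, marked=B
Mark D: refs=C E H, marked=B D
Mark K: refs=null, marked=B D K
Mark H: refs=A I, marked=B D H K
Mark A: refs=null H I, marked=A B D H K
Mark I: refs=null B null, marked=A B D H I K
Mark C: refs=D J G, marked=A B C D H I K
Mark E: refs=null, marked=A B C D E H I K
Mark J: refs=null, marked=A B C D E H I J K
Mark G: refs=G, marked=A B C D E G H I J K
Unmarked (collected): F

Answer: A B C D E G H I J K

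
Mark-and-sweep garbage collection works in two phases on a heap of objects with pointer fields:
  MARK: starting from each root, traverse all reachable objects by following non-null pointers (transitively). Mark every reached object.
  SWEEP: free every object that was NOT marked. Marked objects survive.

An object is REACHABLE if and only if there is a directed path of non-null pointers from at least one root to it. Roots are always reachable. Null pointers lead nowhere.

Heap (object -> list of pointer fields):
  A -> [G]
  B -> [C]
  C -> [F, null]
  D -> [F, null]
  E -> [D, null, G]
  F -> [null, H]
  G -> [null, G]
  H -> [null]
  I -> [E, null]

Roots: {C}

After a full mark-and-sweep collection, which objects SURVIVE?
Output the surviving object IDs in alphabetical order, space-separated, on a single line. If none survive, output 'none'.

Answer: C F H

Derivation:
Roots: C
Mark C: refs=F null, marked=C
Mark F: refs=null H, marked=C F
Mark H: refs=null, marked=C F H
Unmarked (collected): A B D E G I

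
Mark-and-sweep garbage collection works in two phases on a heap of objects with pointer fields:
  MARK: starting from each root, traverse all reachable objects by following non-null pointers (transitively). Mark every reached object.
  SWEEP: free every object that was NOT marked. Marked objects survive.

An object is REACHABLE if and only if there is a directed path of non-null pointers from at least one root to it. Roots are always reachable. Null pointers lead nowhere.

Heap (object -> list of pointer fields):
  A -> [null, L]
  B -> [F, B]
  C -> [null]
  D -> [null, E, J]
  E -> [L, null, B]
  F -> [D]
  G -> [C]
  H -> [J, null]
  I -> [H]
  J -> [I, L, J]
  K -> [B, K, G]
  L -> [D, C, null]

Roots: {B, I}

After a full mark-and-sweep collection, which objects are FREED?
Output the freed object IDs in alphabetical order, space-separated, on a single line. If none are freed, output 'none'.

Roots: B I
Mark B: refs=F B, marked=B
Mark I: refs=H, marked=B I
Mark F: refs=D, marked=B F I
Mark H: refs=J null, marked=B F H I
Mark D: refs=null E J, marked=B D F H I
Mark J: refs=I L J, marked=B D F H I J
Mark E: refs=L null B, marked=B D E F H I J
Mark L: refs=D C null, marked=B D E F H I J L
Mark C: refs=null, marked=B C D E F H I J L
Unmarked (collected): A G K

Answer: A G K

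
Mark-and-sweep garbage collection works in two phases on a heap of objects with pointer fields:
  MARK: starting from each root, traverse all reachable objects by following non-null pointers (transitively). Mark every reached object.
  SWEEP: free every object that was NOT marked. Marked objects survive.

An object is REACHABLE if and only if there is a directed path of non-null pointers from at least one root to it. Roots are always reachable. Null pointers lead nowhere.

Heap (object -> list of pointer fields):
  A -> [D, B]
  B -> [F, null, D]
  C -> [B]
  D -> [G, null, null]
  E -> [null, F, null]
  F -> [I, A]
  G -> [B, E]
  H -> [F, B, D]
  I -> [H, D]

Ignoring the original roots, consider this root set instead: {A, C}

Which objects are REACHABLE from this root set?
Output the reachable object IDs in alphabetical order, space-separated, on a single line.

Answer: A B C D E F G H I

Derivation:
Roots: A C
Mark A: refs=D B, marked=A
Mark C: refs=B, marked=A C
Mark D: refs=G null null, marked=A C D
Mark B: refs=F null D, marked=A B C D
Mark G: refs=B E, marked=A B C D G
Mark F: refs=I A, marked=A B C D F G
Mark E: refs=null F null, marked=A B C D E F G
Mark I: refs=H D, marked=A B C D E F G I
Mark H: refs=F B D, marked=A B C D E F G H I
Unmarked (collected): (none)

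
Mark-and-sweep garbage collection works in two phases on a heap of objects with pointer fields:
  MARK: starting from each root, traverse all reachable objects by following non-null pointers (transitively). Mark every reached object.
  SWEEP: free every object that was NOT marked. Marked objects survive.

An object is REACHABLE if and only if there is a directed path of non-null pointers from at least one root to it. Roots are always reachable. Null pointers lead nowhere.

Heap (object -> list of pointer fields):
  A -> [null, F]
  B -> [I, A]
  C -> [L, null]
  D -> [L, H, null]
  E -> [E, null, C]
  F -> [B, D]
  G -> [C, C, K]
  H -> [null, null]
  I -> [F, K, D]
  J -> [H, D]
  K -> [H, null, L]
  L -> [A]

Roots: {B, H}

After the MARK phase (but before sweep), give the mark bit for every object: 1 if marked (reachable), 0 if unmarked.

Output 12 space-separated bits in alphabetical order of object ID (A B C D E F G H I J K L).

Answer: 1 1 0 1 0 1 0 1 1 0 1 1

Derivation:
Roots: B H
Mark B: refs=I A, marked=B
Mark H: refs=null null, marked=B H
Mark I: refs=F K D, marked=B H I
Mark A: refs=null F, marked=A B H I
Mark F: refs=B D, marked=A B F H I
Mark K: refs=H null L, marked=A B F H I K
Mark D: refs=L H null, marked=A B D F H I K
Mark L: refs=A, marked=A B D F H I K L
Unmarked (collected): C E G J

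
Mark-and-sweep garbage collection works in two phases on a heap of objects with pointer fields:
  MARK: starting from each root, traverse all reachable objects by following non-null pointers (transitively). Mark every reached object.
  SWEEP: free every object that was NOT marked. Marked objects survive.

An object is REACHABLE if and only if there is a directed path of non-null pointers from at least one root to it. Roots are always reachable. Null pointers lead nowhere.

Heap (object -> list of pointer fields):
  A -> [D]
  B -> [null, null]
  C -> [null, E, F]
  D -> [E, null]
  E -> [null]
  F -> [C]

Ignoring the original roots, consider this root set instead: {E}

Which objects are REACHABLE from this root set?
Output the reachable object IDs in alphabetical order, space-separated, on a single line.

Answer: E

Derivation:
Roots: E
Mark E: refs=null, marked=E
Unmarked (collected): A B C D F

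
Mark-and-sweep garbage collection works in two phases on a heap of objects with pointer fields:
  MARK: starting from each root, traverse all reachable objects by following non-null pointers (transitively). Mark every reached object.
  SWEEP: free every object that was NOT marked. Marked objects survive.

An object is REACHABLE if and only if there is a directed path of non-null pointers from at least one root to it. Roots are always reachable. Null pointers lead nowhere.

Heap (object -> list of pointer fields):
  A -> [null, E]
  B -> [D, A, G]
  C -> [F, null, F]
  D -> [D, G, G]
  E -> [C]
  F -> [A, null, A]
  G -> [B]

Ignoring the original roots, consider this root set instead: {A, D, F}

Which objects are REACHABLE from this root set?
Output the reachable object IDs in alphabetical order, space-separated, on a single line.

Roots: A D F
Mark A: refs=null E, marked=A
Mark D: refs=D G G, marked=A D
Mark F: refs=A null A, marked=A D F
Mark E: refs=C, marked=A D E F
Mark G: refs=B, marked=A D E F G
Mark C: refs=F null F, marked=A C D E F G
Mark B: refs=D A G, marked=A B C D E F G
Unmarked (collected): (none)

Answer: A B C D E F G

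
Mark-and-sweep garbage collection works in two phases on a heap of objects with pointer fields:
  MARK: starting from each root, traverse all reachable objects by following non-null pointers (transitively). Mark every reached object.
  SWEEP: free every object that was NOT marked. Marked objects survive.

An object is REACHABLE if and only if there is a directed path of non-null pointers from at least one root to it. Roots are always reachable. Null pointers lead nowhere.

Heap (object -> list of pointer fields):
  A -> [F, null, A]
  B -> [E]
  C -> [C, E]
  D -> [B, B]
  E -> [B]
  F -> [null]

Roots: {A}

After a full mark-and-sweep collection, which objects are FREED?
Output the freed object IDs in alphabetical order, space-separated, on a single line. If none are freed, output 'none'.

Answer: B C D E

Derivation:
Roots: A
Mark A: refs=F null A, marked=A
Mark F: refs=null, marked=A F
Unmarked (collected): B C D E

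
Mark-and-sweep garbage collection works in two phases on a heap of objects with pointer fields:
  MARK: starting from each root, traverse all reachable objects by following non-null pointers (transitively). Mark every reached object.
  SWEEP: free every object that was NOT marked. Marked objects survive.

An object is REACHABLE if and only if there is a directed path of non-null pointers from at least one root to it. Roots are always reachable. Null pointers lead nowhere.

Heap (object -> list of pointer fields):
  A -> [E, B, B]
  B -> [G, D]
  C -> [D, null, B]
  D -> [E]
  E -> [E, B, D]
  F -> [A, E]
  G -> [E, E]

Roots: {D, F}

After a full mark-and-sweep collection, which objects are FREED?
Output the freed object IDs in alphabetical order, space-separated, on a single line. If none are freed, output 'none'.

Roots: D F
Mark D: refs=E, marked=D
Mark F: refs=A E, marked=D F
Mark E: refs=E B D, marked=D E F
Mark A: refs=E B B, marked=A D E F
Mark B: refs=G D, marked=A B D E F
Mark G: refs=E E, marked=A B D E F G
Unmarked (collected): C

Answer: C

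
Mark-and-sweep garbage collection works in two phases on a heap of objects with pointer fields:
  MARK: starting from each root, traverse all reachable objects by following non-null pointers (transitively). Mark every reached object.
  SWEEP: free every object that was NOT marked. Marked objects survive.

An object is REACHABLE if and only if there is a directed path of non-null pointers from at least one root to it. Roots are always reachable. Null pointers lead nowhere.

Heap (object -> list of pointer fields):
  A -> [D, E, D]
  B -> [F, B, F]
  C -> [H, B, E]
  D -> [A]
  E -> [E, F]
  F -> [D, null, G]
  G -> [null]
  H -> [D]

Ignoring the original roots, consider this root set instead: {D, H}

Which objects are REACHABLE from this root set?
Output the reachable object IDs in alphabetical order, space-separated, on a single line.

Roots: D H
Mark D: refs=A, marked=D
Mark H: refs=D, marked=D H
Mark A: refs=D E D, marked=A D H
Mark E: refs=E F, marked=A D E H
Mark F: refs=D null G, marked=A D E F H
Mark G: refs=null, marked=A D E F G H
Unmarked (collected): B C

Answer: A D E F G H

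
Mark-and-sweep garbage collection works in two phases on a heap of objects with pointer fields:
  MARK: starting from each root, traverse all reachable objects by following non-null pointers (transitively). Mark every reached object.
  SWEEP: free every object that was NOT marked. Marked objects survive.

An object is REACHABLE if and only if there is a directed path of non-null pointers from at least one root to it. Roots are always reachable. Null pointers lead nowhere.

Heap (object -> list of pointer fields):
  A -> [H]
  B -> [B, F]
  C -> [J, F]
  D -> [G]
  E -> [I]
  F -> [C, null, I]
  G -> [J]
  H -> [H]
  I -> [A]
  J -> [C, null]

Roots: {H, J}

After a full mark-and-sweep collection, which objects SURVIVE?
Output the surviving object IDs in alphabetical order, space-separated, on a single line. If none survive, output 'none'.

Roots: H J
Mark H: refs=H, marked=H
Mark J: refs=C null, marked=H J
Mark C: refs=J F, marked=C H J
Mark F: refs=C null I, marked=C F H J
Mark I: refs=A, marked=C F H I J
Mark A: refs=H, marked=A C F H I J
Unmarked (collected): B D E G

Answer: A C F H I J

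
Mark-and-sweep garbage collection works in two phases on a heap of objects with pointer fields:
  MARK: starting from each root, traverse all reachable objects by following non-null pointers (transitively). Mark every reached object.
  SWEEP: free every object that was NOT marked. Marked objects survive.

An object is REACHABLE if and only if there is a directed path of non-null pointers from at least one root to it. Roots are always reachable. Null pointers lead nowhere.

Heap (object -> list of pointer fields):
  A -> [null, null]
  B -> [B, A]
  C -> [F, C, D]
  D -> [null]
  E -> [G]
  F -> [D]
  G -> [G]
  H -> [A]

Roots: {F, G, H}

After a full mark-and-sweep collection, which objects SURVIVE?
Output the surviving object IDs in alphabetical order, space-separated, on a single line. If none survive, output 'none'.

Answer: A D F G H

Derivation:
Roots: F G H
Mark F: refs=D, marked=F
Mark G: refs=G, marked=F G
Mark H: refs=A, marked=F G H
Mark D: refs=null, marked=D F G H
Mark A: refs=null null, marked=A D F G H
Unmarked (collected): B C E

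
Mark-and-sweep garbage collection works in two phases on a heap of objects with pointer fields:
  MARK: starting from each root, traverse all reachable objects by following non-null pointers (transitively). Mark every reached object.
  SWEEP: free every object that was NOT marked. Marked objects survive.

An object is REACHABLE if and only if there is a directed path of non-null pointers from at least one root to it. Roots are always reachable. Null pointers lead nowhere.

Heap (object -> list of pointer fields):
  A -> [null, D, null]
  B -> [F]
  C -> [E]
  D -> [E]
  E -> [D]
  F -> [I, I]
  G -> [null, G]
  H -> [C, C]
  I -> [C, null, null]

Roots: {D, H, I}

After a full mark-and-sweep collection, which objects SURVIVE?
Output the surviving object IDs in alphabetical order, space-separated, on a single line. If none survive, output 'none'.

Answer: C D E H I

Derivation:
Roots: D H I
Mark D: refs=E, marked=D
Mark H: refs=C C, marked=D H
Mark I: refs=C null null, marked=D H I
Mark E: refs=D, marked=D E H I
Mark C: refs=E, marked=C D E H I
Unmarked (collected): A B F G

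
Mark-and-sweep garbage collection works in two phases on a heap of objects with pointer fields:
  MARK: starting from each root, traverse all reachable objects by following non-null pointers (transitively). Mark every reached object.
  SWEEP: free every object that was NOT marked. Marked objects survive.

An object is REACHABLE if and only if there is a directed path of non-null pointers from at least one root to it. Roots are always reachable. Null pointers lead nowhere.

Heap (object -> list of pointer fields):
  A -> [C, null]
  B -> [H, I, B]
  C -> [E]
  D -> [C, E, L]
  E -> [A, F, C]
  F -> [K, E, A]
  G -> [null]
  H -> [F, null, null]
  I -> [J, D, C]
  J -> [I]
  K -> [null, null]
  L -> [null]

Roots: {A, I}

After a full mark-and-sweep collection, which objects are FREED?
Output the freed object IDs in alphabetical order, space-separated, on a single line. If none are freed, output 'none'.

Roots: A I
Mark A: refs=C null, marked=A
Mark I: refs=J D C, marked=A I
Mark C: refs=E, marked=A C I
Mark J: refs=I, marked=A C I J
Mark D: refs=C E L, marked=A C D I J
Mark E: refs=A F C, marked=A C D E I J
Mark L: refs=null, marked=A C D E I J L
Mark F: refs=K E A, marked=A C D E F I J L
Mark K: refs=null null, marked=A C D E F I J K L
Unmarked (collected): B G H

Answer: B G H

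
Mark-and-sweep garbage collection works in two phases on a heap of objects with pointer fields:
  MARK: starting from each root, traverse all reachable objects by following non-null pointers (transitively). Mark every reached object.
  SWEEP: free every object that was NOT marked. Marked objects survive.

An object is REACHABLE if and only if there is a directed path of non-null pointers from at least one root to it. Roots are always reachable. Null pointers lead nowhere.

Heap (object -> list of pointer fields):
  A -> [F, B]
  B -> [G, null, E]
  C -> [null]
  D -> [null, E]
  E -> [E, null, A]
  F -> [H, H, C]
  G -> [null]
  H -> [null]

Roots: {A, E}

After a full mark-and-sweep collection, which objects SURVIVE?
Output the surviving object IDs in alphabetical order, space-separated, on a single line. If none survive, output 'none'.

Answer: A B C E F G H

Derivation:
Roots: A E
Mark A: refs=F B, marked=A
Mark E: refs=E null A, marked=A E
Mark F: refs=H H C, marked=A E F
Mark B: refs=G null E, marked=A B E F
Mark H: refs=null, marked=A B E F H
Mark C: refs=null, marked=A B C E F H
Mark G: refs=null, marked=A B C E F G H
Unmarked (collected): D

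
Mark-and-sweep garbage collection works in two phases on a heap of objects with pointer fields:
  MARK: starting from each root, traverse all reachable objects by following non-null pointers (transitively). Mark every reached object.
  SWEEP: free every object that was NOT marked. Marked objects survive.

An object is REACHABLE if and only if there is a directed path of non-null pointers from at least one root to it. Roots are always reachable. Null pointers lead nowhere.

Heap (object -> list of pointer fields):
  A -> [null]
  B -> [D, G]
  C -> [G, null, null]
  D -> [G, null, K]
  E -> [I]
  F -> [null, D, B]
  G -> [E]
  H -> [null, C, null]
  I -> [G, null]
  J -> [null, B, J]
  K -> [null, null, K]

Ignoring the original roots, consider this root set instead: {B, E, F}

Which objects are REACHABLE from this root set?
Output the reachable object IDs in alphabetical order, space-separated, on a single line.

Roots: B E F
Mark B: refs=D G, marked=B
Mark E: refs=I, marked=B E
Mark F: refs=null D B, marked=B E F
Mark D: refs=G null K, marked=B D E F
Mark G: refs=E, marked=B D E F G
Mark I: refs=G null, marked=B D E F G I
Mark K: refs=null null K, marked=B D E F G I K
Unmarked (collected): A C H J

Answer: B D E F G I K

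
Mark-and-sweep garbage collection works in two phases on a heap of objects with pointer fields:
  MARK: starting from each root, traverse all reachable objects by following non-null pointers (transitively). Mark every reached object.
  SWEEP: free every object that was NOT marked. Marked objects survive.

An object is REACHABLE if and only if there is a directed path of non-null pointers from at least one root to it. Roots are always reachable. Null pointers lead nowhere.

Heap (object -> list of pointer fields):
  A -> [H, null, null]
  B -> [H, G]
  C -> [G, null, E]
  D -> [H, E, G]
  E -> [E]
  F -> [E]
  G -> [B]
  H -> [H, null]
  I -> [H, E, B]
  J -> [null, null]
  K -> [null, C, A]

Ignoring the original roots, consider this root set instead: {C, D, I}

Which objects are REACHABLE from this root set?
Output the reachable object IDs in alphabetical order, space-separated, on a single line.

Roots: C D I
Mark C: refs=G null E, marked=C
Mark D: refs=H E G, marked=C D
Mark I: refs=H E B, marked=C D I
Mark G: refs=B, marked=C D G I
Mark E: refs=E, marked=C D E G I
Mark H: refs=H null, marked=C D E G H I
Mark B: refs=H G, marked=B C D E G H I
Unmarked (collected): A F J K

Answer: B C D E G H I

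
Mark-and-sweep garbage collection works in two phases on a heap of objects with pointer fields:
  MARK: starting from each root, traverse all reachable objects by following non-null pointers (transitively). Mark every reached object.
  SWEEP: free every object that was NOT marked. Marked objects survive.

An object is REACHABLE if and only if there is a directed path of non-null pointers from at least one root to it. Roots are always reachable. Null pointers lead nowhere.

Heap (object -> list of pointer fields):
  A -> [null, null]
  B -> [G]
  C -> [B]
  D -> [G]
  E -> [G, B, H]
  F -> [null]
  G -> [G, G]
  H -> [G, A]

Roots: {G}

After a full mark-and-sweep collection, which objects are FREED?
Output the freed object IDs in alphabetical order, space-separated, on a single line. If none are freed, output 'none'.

Answer: A B C D E F H

Derivation:
Roots: G
Mark G: refs=G G, marked=G
Unmarked (collected): A B C D E F H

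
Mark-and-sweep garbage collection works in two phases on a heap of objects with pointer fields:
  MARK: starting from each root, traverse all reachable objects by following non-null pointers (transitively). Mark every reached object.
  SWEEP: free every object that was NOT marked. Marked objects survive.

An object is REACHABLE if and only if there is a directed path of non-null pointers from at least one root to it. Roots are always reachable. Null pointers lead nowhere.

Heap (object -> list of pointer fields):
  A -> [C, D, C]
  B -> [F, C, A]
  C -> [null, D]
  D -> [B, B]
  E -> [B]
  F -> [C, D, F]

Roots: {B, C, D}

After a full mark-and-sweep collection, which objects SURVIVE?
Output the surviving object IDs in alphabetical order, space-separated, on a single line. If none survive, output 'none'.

Roots: B C D
Mark B: refs=F C A, marked=B
Mark C: refs=null D, marked=B C
Mark D: refs=B B, marked=B C D
Mark F: refs=C D F, marked=B C D F
Mark A: refs=C D C, marked=A B C D F
Unmarked (collected): E

Answer: A B C D F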